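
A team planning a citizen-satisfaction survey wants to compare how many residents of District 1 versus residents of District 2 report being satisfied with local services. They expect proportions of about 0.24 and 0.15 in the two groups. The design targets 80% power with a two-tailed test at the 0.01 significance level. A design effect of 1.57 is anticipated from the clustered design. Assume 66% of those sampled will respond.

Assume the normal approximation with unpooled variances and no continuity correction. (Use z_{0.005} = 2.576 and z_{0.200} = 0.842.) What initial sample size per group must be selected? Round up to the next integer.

n = (z_{α/2} + z_β)² · [p₁(1−p₁) + p₂(1−p₂)] / (p₁ − p₂)²
  = (2.576 + 0.842)² · (0.24·0.76 + 0.15·0.85) / (0.09)²
  = (3.418)² · (0.1824 + 0.1275) / 0.0081
  = 11.6827 · 0.3099 / 0.0081
  = 446.97
Design effect: 1.57 × 446.97 = 701.75.
Adjust for 66% response: 701.75 / 0.66 = 1063.25.
Round up → n = 1064 per group.

n = 1064 per group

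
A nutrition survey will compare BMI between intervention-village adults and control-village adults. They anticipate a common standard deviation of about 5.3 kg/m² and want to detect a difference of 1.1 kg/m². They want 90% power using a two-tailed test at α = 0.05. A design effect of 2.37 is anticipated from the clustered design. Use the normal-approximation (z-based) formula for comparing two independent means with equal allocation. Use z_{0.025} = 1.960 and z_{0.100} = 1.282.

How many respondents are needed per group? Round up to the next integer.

n = (z_{α/2} + z_β)² · (σ₁² + σ₂²) / δ²
  = (1.960 + 1.282)² · (2·5.3² = 56.18) / 1.1²
  = 10.5106 · 56.18 / 1.21
  = 488.00
Design effect: 2.37 × 488.00 = 1156.57.
Round up → n = 1157 per group.

n = 1157 per group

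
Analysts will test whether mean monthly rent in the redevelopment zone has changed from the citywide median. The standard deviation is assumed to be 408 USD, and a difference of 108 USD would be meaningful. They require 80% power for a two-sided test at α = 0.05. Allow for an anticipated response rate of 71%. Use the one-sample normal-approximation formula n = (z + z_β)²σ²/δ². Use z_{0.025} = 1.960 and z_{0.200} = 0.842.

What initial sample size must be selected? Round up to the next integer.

n = (z_{α/2} + z_β)² · σ² / δ²
  = (1.960 + 0.842)² · 408² / 108²
  = 7.8512 · 166464 / 11664
  = 112.05
Adjust for 71% response: 112.05 / 0.71 = 157.82.
Round up → n = 158.

n = 158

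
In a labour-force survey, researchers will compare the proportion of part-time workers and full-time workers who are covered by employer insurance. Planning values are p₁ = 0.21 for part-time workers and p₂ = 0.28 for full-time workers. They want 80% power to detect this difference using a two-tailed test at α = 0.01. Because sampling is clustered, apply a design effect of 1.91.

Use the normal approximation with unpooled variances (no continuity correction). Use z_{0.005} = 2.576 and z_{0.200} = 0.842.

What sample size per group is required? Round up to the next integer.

n = (z_{α/2} + z_β)² · [p₁(1−p₁) + p₂(1−p₂)] / (p₁ − p₂)²
  = (2.576 + 0.842)² · (0.21·0.79 + 0.28·0.72) / (-0.07)²
  = (3.418)² · (0.1659 + 0.2016) / 0.0049
  = 11.6827 · 0.3675 / 0.0049
  = 876.20
Design effect: 1.91 × 876.20 = 1673.55.
Round up → n = 1674 per group.

n = 1674 per group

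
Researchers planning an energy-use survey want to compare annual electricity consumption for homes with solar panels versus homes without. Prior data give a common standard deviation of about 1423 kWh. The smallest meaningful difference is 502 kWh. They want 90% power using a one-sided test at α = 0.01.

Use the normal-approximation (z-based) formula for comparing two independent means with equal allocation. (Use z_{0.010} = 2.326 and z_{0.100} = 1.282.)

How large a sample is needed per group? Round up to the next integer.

n = 210 per group

n = (z_α + z_β)² · (σ₁² + σ₂²) / δ²
  = (2.326 + 1.282)² · (2·1423² = 4049858) / 502²
  = 13.0177 · 4049858 / 252004
  = 209.20
Round up → n = 210 per group.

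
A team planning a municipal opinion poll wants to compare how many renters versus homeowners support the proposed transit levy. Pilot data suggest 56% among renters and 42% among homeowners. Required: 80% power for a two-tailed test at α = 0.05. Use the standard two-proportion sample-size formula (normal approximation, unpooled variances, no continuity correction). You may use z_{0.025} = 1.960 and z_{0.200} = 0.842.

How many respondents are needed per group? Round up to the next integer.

n = 197 per group

n = (z_{α/2} + z_β)² · [p₁(1−p₁) + p₂(1−p₂)] / (p₁ − p₂)²
  = (1.960 + 0.842)² · (0.56·0.44 + 0.42·0.58) / (0.14)²
  = (2.802)² · (0.2464 + 0.2436) / 0.0196
  = 7.8512 · 0.4900 / 0.0196
  = 196.28
Round up → n = 197 per group.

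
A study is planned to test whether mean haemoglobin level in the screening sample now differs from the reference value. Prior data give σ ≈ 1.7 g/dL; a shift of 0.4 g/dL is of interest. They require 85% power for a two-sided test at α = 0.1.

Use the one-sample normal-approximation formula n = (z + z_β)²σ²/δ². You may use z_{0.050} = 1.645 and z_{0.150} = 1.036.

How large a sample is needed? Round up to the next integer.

n = (z_{α/2} + z_β)² · σ² / δ²
  = (1.645 + 1.036)² · 1.7² / 0.4²
  = 7.1878 · 2.89 / 0.16
  = 129.83
Round up → n = 130.

n = 130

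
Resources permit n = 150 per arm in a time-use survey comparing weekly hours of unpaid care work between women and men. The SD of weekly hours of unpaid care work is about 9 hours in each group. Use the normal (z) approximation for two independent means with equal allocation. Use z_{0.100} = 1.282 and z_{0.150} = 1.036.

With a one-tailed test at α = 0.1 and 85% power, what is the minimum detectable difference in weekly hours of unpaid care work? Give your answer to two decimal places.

δ = (z_α + z_β) · √((σ₁²+σ₂²)/n)
  = (1.282 + 1.036) · √(162/150)
  = 2.318 · √1.08
  = 2.318 · 1.0392
  = 2.4089

Minimum detectable difference ≈ 2.41 hours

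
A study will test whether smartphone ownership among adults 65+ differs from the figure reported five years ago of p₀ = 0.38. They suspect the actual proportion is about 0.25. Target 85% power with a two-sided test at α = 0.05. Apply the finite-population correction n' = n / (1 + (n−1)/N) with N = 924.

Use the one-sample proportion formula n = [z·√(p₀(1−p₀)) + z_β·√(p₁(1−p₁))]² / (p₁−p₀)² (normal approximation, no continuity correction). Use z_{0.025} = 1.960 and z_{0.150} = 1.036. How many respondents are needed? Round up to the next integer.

n = 104

n = [z_{α/2}·√(p₀q₀) + z_β·√(p₁q₁)]² / (p₁ − p₀)²
  = [1.960·√(0.38·0.62) + 1.036·√(0.25·0.75)]² / (-0.13)²
  = [1.960·0.4854 + 1.036·0.4330]² / 0.0169
  = [1.4000]² / 0.0169
  = 115.97
Finite-population correction (N = 924): 115.97 / (1 + (115.97 − 1)/924) = 103.14.
Round up → n = 104.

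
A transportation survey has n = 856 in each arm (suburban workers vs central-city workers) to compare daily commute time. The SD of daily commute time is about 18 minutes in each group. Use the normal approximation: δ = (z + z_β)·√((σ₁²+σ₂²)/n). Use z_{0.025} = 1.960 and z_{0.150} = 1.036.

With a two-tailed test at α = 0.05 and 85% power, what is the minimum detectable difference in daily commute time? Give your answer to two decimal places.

Minimum detectable difference ≈ 2.61 minutes

δ = (z_{α/2} + z_β) · √((σ₁²+σ₂²)/n)
  = (1.960 + 1.036) · √(648/856)
  = 2.996 · √0.75701
  = 2.996 · 0.8701
  = 2.6067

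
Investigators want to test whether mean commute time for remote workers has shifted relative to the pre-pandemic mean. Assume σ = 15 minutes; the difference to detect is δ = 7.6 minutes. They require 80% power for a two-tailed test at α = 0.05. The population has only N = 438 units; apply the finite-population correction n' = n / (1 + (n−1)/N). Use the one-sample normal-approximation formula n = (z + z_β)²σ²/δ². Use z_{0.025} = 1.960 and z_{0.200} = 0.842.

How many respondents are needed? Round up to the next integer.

n = (z_{α/2} + z_β)² · σ² / δ²
  = (1.960 + 0.842)² · 15² / 7.6²
  = 7.8512 · 225 / 57.76
  = 30.58
Finite-population correction (N = 438): 30.58 / (1 + (30.58 − 1)/438) = 28.65.
Round up → n = 29.

n = 29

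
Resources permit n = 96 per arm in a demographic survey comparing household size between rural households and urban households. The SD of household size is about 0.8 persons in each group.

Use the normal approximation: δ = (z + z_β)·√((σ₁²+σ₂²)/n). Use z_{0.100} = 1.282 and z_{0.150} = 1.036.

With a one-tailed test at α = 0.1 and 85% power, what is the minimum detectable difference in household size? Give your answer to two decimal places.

Minimum detectable difference ≈ 0.27 persons

δ = (z_α + z_β) · √((σ₁²+σ₂²)/n)
  = (1.282 + 1.036) · √(1.28/96)
  = 2.318 · √0.01333
  = 2.318 · 0.1155
  = 0.2677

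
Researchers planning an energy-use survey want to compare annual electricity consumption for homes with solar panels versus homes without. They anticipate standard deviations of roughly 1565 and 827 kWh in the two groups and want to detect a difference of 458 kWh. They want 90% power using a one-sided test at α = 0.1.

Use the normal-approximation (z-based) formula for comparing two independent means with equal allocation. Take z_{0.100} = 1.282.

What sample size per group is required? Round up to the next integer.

n = (z_α + z_β)² · (σ₁² + σ₂²) / δ²
  = (1.282 + 1.282)² · (1565² + 827² = 3133154) / 458²
  = 6.5741 · 3133154 / 209764
  = 98.19
Round up → n = 99 per group.

n = 99 per group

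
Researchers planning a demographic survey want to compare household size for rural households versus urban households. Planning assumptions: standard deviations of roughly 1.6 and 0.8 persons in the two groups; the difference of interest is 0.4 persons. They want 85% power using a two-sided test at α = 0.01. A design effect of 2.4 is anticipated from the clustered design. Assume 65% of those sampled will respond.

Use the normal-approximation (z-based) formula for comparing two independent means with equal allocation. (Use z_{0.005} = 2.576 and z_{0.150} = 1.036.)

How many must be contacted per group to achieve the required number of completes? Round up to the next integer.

n = (z_{α/2} + z_β)² · (σ₁² + σ₂²) / δ²
  = (2.576 + 1.036)² · (1.6² + 0.8² = 3.2) / 0.4²
  = 13.0465 · 3.2 / 0.16
  = 260.93
Design effect: 2.4 × 260.93 = 626.23.
Adjust for 65% response: 626.23 / 0.65 = 963.44.
Round up → n = 964 per group.

n = 964 per group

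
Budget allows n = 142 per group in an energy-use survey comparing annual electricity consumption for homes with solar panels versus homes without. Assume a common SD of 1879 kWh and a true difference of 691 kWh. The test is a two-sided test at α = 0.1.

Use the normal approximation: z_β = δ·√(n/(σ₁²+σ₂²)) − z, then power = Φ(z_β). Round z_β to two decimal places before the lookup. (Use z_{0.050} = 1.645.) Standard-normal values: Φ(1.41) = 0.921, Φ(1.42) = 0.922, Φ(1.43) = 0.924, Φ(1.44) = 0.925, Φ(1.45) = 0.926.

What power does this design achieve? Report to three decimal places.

z_β = δ·√(n/(σ₁²+σ₂²)) − z_{α/2}
    = 691 · √(142/7061282) − 1.645
    = 691 · 0.00448 − 1.645
    = 3.0987 − 1.645 = 1.4537 → 1.45
Power = Φ(1.45) = 0.926.

Power ≈ 0.926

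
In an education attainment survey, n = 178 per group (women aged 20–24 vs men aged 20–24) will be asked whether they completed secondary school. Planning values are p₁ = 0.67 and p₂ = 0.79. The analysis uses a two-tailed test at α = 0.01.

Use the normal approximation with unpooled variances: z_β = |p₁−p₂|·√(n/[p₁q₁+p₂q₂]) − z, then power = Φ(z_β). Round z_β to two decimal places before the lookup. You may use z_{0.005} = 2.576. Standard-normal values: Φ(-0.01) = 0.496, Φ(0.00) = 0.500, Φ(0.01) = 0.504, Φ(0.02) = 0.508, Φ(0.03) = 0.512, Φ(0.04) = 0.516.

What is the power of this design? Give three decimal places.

z_β = |p₁−p₂|·√(n/[p₁q₁+p₂q₂]) − z_{α/2}
    = 0.12 · √(178/0.3870) − 2.576
    = 0.12 · 21.4464 − 2.576
    = 2.5736 − 2.576 = -0.0024 → -0.00
Power = Φ(-0.00) = 0.500.

Power ≈ 0.500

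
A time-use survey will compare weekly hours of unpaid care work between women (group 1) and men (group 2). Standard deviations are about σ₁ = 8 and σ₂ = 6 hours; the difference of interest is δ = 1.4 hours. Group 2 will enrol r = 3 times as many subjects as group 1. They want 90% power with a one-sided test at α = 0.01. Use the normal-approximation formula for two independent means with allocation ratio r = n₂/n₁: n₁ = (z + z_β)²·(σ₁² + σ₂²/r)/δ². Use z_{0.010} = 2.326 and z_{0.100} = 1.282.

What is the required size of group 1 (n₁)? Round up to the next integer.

n₁ = (z_α + z_β)² · (σ₁² + σ₂²/r) / δ²
   = (2.326 + 1.282)² · (8² + 6²/3) / 1.4²
   = 13.0177 · (64 + 12) / 1.96
   = 13.0177 · 76 / 1.96
   = 504.77
Round up → n₁ = 505; n₂ = r·n₁ = 3 × 505 = 1515.

n₁ = 505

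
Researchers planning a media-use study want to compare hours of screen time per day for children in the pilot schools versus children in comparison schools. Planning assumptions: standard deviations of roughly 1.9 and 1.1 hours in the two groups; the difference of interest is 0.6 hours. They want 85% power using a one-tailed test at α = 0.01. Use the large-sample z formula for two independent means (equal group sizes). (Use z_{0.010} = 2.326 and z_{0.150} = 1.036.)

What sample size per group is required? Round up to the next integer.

n = 152 per group

n = (z_α + z_β)² · (σ₁² + σ₂²) / δ²
  = (2.326 + 1.036)² · (1.9² + 1.1² = 4.82) / 0.6²
  = 11.3030 · 4.82 / 0.36
  = 151.34
Round up → n = 152 per group.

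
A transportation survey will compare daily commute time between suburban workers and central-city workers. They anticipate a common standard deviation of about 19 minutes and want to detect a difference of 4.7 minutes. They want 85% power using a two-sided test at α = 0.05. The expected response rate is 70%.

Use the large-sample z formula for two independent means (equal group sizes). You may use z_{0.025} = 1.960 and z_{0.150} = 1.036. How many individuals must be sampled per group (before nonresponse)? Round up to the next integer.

n = (z_{α/2} + z_β)² · (σ₁² + σ₂²) / δ²
  = (1.960 + 1.036)² · (2·19² = 722) / 4.7²
  = 8.9760 · 722 / 22.09
  = 293.38
Adjust for 70% response: 293.38 / 0.70 = 419.11.
Round up → n = 420 per group.

n = 420 per group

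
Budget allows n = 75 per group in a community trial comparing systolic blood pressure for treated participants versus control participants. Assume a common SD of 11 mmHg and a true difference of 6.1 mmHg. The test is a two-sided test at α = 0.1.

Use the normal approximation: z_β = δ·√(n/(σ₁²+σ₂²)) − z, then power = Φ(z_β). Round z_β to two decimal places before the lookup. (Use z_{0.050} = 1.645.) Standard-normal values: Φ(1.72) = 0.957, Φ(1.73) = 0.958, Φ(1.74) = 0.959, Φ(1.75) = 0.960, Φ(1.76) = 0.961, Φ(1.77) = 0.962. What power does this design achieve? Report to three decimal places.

Power ≈ 0.960

z_β = δ·√(n/(σ₁²+σ₂²)) − z_{α/2}
    = 6.1 · √(75/242) − 1.645
    = 6.1 · 0.55670 − 1.645
    = 3.3959 − 1.645 = 1.7509 → 1.75
Power = Φ(1.75) = 0.960.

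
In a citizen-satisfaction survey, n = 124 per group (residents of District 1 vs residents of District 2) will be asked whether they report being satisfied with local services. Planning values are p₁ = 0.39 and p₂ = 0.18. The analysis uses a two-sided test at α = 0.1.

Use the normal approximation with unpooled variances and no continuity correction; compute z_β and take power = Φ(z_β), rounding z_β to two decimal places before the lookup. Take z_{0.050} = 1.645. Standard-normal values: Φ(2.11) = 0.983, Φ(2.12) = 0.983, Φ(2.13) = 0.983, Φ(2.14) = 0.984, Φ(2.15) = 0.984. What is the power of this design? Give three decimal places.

Power ≈ 0.983

z_β = |p₁−p₂|·√(n/[p₁q₁+p₂q₂]) − z_{α/2}
    = 0.21 · √(124/0.3855) − 1.645
    = 0.21 · 17.9349 − 1.645
    = 3.7663 − 1.645 = 2.1213 → 2.12
Power = Φ(2.12) = 0.983.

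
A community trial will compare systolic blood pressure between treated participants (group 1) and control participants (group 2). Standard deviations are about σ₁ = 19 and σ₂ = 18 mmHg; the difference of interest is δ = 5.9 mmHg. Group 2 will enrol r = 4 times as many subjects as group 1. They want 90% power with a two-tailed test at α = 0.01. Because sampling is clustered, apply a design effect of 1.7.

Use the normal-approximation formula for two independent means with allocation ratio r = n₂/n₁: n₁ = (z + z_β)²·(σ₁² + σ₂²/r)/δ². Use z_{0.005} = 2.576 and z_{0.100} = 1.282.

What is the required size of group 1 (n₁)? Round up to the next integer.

n₁ = (z_{α/2} + z_β)² · (σ₁² + σ₂²/r) / δ²
   = (2.576 + 1.282)² · (19² + 18²/4) / 5.9²
   = 14.8842 · (361 + 81) / 34.81
   = 14.8842 · 442 / 34.81
   = 188.99
Design effect: 1.7 × 188.99 = 321.29.
Round up → n₁ = 322; n₂ = r·n₁ = 4 × 322 = 1288.

n₁ = 322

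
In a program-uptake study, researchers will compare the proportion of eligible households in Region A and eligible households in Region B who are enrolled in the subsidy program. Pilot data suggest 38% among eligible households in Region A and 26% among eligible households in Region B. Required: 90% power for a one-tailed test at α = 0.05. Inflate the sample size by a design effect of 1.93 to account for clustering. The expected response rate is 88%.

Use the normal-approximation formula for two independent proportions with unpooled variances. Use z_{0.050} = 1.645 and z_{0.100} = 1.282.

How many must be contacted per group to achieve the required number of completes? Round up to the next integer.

n = 559 per group

n = (z_α + z_β)² · [p₁(1−p₁) + p₂(1−p₂)] / (p₁ − p₂)²
  = (1.645 + 1.282)² · (0.38·0.62 + 0.26·0.74) / (0.12)²
  = (2.927)² · (0.2356 + 0.1924) / 0.0144
  = 8.5673 · 0.4280 / 0.0144
  = 254.64
Design effect: 1.93 × 254.64 = 491.46.
Adjust for 88% response: 491.46 / 0.88 = 558.47.
Round up → n = 559 per group.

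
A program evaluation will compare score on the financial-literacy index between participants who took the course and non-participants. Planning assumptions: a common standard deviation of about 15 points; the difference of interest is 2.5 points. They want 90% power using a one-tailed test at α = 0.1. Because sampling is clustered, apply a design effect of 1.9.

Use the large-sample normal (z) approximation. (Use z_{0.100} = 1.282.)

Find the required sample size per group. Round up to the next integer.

n = 900 per group

n = (z_α + z_β)² · (σ₁² + σ₂²) / δ²
  = (1.282 + 1.282)² · (2·15² = 450) / 2.5²
  = 6.5741 · 450 / 6.25
  = 473.33
Design effect: 1.9 × 473.33 = 899.34.
Round up → n = 900 per group.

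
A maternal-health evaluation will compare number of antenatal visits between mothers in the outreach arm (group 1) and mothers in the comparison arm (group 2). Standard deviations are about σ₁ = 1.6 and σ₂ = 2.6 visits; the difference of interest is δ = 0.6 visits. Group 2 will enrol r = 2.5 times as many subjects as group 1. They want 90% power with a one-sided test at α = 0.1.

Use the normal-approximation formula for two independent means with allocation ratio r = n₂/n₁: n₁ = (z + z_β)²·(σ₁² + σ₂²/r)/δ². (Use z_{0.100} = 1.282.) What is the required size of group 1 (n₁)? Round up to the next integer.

n₁ = 97

n₁ = (z_α + z_β)² · (σ₁² + σ₂²/r) / δ²
   = (1.282 + 1.282)² · (1.6² + 2.6²/2.5) / 0.6²
   = 6.5741 · (2.56 + 2.704) / 0.36
   = 6.5741 · 5.264 / 0.36
   = 96.13
Round up → n₁ = 97; n₂ = r·n₁ = 2.5 × 97 = 243.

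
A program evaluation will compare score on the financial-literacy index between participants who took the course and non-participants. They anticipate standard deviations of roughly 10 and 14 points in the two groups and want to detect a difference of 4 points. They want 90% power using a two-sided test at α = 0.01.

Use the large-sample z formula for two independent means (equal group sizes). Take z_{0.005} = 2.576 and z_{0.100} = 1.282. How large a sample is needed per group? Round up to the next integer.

n = (z_{α/2} + z_β)² · (σ₁² + σ₂²) / δ²
  = (2.576 + 1.282)² · (10² + 14² = 296) / 4²
  = 14.8842 · 296 / 16
  = 275.36
Round up → n = 276 per group.

n = 276 per group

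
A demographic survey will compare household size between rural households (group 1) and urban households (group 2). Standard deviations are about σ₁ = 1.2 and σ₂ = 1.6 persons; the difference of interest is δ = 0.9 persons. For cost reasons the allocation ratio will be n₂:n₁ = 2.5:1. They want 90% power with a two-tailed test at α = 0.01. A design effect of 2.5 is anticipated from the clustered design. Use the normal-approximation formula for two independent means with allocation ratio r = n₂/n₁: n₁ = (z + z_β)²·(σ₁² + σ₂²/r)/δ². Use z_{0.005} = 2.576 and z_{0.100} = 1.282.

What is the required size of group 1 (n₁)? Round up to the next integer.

n₁ = (z_{α/2} + z_β)² · (σ₁² + σ₂²/r) / δ²
   = (2.576 + 1.282)² · (1.2² + 1.6²/2.5) / 0.9²
   = 14.8842 · (1.44 + 1.024) / 0.81
   = 14.8842 · 2.464 / 0.81
   = 45.28
Design effect: 2.5 × 45.28 = 113.19.
Round up → n₁ = 114; n₂ = r·n₁ = 2.5 × 114 = 285.

n₁ = 114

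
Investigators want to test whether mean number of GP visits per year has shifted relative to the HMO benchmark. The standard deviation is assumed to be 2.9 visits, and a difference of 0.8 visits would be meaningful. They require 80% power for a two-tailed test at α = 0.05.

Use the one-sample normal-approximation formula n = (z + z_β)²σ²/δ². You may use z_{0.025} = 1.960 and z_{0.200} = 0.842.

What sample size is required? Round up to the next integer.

n = (z_{α/2} + z_β)² · σ² / δ²
  = (1.960 + 0.842)² · 2.9² / 0.8²
  = 7.8512 · 8.41 / 0.64
  = 103.17
Round up → n = 104.

n = 104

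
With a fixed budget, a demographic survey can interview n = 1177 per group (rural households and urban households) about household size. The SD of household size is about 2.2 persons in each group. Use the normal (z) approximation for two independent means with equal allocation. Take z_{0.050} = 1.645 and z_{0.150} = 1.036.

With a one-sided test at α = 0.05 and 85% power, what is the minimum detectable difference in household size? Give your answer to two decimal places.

Minimum detectable difference ≈ 0.24 persons

δ = (z_α + z_β) · √((σ₁²+σ₂²)/n)
  = (1.645 + 1.036) · √(9.68/1177)
  = 2.681 · √0.00822
  = 2.681 · 0.0907
  = 0.2431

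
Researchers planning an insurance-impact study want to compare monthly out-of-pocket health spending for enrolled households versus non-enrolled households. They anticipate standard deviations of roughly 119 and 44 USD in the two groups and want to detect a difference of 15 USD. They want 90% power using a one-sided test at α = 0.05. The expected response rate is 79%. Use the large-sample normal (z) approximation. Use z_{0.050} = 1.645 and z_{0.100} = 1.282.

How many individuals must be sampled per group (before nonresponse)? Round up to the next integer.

n = 776 per group

n = (z_α + z_β)² · (σ₁² + σ₂²) / δ²
  = (1.645 + 1.282)² · (119² + 44² = 16097) / 15²
  = 8.5673 · 16097 / 225
  = 612.93
Adjust for 79% response: 612.93 / 0.79 = 775.86.
Round up → n = 776 per group.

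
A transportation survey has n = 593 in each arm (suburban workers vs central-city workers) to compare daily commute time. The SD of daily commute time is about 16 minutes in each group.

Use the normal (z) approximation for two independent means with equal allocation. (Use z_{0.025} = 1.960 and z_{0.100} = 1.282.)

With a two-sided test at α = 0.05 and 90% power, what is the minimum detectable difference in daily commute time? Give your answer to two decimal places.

δ = (z_{α/2} + z_β) · √((σ₁²+σ₂²)/n)
  = (1.960 + 1.282) · √(512/593)
  = 3.242 · √0.86341
  = 3.242 · 0.9292
  = 3.0125

Minimum detectable difference ≈ 3.01 minutes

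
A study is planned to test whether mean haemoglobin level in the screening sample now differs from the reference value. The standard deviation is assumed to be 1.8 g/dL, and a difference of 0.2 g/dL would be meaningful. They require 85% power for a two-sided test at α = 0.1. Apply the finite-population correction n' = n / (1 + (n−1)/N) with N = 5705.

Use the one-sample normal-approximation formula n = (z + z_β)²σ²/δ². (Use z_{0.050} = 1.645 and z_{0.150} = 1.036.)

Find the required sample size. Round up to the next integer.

n = 529

n = (z_{α/2} + z_β)² · σ² / δ²
  = (1.645 + 1.036)² · 1.8² / 0.2²
  = 7.1878 · 3.24 / 0.04
  = 582.21
Finite-population correction (N = 5705): 582.21 / (1 + (582.21 − 1)/5705) = 528.38.
Round up → n = 529.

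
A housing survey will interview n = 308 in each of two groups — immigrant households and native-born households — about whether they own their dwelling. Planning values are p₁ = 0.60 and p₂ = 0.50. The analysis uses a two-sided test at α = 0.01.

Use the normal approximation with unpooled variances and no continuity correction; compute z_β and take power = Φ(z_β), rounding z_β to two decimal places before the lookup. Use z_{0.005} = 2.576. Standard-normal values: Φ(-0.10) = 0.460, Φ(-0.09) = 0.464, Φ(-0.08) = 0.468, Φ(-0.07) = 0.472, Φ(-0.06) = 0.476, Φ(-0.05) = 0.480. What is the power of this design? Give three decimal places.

z_β = |p₁−p₂|·√(n/[p₁q₁+p₂q₂]) − z_{α/2}
    = 0.10 · √(308/0.4900) − 2.576
    = 0.10 · 25.0713 − 2.576
    = 2.5071 − 2.576 = -0.0689 → -0.07
Power = Φ(-0.07) = 0.472.

Power ≈ 0.472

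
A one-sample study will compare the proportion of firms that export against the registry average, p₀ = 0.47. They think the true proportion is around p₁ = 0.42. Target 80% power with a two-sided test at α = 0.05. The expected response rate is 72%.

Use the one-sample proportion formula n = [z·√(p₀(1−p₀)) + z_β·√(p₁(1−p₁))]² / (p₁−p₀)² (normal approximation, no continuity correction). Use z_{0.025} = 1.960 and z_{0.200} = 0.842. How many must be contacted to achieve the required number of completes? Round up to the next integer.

n = [z_{α/2}·√(p₀q₀) + z_β·√(p₁q₁)]² / (p₁ − p₀)²
  = [1.960·√(0.47·0.53) + 0.842·√(0.42·0.58)]² / (-0.05)²
  = [1.960·0.4991 + 0.842·0.4936]² / 0.0025
  = [1.3938]² / 0.0025
  = 777.08
Adjust for 72% response: 777.08 / 0.72 = 1079.28.
Round up → n = 1080.

n = 1080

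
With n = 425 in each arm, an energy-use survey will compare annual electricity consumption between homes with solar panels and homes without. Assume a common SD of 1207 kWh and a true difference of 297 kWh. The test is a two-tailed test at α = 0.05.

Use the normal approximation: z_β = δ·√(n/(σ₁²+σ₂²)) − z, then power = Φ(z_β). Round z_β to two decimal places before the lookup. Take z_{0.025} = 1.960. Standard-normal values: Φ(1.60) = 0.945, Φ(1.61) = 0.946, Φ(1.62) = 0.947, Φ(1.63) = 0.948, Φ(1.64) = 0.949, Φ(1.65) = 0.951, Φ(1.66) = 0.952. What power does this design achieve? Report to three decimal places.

z_β = δ·√(n/(σ₁²+σ₂²)) − z_{α/2}
    = 297 · √(425/2913698) − 1.960
    = 297 · 0.01208 − 1.960
    = 3.5870 − 1.960 = 1.6270 → 1.63
Power = Φ(1.63) = 0.948.

Power ≈ 0.948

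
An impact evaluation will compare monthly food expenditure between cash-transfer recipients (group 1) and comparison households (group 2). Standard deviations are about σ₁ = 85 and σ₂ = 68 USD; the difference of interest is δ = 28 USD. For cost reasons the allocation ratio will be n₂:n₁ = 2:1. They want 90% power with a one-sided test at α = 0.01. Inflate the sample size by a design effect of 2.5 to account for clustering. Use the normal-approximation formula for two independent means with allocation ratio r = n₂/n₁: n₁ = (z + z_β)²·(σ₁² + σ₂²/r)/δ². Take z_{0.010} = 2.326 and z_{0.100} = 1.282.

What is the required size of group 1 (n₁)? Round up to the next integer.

n₁ = 396

n₁ = (z_α + z_β)² · (σ₁² + σ₂²/r) / δ²
   = (2.326 + 1.282)² · (85² + 68²/2) / 28²
   = 13.0177 · (7225 + 2312) / 784
   = 13.0177 · 9537 / 784
   = 158.35
Design effect: 2.5 × 158.35 = 395.88.
Round up → n₁ = 396; n₂ = r·n₁ = 2 × 396 = 792.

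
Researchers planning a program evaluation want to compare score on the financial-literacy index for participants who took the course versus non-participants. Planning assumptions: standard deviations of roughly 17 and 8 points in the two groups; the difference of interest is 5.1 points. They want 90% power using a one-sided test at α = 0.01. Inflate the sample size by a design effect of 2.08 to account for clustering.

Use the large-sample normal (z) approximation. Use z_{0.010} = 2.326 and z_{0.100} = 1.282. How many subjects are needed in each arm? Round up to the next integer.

n = (z_α + z_β)² · (σ₁² + σ₂²) / δ²
  = (2.326 + 1.282)² · (17² + 8² = 353) / 5.1²
  = 13.0177 · 353 / 26.01
  = 176.67
Design effect: 2.08 × 176.67 = 367.48.
Round up → n = 368 per group.

n = 368 per group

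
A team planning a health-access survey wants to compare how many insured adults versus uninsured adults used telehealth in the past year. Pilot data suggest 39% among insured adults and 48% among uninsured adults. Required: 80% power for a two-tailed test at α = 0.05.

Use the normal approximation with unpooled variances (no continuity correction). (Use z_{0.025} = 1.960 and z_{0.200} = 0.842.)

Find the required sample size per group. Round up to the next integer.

n = 473 per group

n = (z_{α/2} + z_β)² · [p₁(1−p₁) + p₂(1−p₂)] / (p₁ − p₂)²
  = (1.960 + 0.842)² · (0.39·0.61 + 0.48·0.52) / (-0.09)²
  = (2.802)² · (0.2379 + 0.2496) / 0.0081
  = 7.8512 · 0.4875 / 0.0081
  = 472.53
Round up → n = 473 per group.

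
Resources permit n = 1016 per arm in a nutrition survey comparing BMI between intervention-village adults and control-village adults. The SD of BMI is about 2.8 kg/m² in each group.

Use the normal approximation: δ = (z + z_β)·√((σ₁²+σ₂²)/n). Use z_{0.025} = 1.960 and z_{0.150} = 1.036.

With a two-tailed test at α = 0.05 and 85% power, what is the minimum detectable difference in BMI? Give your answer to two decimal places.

δ = (z_{α/2} + z_β) · √((σ₁²+σ₂²)/n)
  = (1.960 + 1.036) · √(15.68/1016)
  = 2.996 · √0.01543
  = 2.996 · 0.1242
  = 0.3722

Minimum detectable difference ≈ 0.37 kg/m²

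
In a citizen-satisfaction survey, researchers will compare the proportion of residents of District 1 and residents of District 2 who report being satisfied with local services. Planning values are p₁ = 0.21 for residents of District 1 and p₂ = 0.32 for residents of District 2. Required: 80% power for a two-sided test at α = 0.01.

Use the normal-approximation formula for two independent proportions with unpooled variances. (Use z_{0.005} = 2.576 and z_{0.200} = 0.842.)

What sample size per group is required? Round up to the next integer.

n = 371 per group

n = (z_{α/2} + z_β)² · [p₁(1−p₁) + p₂(1−p₂)] / (p₁ − p₂)²
  = (2.576 + 0.842)² · (0.21·0.79 + 0.32·0.68) / (-0.11)²
  = (3.418)² · (0.1659 + 0.2176) / 0.0121
  = 11.6827 · 0.3835 / 0.0121
  = 370.27
Round up → n = 371 per group.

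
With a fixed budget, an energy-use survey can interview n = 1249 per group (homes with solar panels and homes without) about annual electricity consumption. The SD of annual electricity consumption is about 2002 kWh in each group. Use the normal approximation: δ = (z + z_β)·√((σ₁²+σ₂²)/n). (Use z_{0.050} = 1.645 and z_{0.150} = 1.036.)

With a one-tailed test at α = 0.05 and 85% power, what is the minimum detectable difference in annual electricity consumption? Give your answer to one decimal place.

Minimum detectable difference ≈ 214.8 kWh

δ = (z_α + z_β) · √((σ₁²+σ₂²)/n)
  = (1.645 + 1.036) · √(8016008/1249)
  = 2.681 · √6417.9
  = 2.681 · 80.1121
  = 214.7804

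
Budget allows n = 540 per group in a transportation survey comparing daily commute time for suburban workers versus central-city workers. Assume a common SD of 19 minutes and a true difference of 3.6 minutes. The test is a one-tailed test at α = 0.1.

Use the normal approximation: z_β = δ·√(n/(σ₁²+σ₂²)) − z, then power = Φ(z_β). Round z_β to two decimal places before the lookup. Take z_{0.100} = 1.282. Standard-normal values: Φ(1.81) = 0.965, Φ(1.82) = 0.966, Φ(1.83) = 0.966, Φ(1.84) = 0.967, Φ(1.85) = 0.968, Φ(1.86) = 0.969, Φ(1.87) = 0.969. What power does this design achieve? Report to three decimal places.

z_β = δ·√(n/(σ₁²+σ₂²)) − z_α
    = 3.6 · √(540/722) − 1.282
    = 3.6 · 0.86483 − 1.282
    = 3.1134 − 1.282 = 1.8314 → 1.83
Power = Φ(1.83) = 0.966.

Power ≈ 0.966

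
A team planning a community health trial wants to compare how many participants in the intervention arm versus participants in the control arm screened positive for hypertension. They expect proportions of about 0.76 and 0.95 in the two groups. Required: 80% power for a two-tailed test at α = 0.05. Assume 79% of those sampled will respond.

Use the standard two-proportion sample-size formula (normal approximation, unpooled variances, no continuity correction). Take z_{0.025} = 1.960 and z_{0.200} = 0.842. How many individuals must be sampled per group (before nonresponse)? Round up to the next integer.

n = 64 per group

n = (z_{α/2} + z_β)² · [p₁(1−p₁) + p₂(1−p₂)] / (p₁ − p₂)²
  = (1.960 + 0.842)² · (0.76·0.24 + 0.95·0.05) / (-0.19)²
  = (2.802)² · (0.1824 + 0.0475) / 0.0361
  = 7.8512 · 0.2299 / 0.0361
  = 50.00
Adjust for 79% response: 50.00 / 0.79 = 63.29.
Round up → n = 64 per group.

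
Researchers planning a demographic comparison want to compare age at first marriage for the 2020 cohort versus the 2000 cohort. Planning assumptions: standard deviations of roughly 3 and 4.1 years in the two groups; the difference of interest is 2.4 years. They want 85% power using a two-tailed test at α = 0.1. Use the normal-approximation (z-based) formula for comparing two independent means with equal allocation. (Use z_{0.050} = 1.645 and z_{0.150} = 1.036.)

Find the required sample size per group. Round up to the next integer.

n = (z_{α/2} + z_β)² · (σ₁² + σ₂²) / δ²
  = (1.645 + 1.036)² · (3² + 4.1² = 25.81) / 2.4²
  = 7.1878 · 25.81 / 5.76
  = 32.21
Round up → n = 33 per group.

n = 33 per group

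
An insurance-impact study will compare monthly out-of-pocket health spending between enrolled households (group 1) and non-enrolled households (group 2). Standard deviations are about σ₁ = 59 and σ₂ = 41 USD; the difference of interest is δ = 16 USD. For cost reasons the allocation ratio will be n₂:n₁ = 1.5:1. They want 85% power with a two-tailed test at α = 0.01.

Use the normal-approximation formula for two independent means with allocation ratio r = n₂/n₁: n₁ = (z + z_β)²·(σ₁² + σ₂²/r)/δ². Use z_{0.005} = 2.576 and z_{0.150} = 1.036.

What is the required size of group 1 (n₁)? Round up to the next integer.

n₁ = 235

n₁ = (z_{α/2} + z_β)² · (σ₁² + σ₂²/r) / δ²
   = (2.576 + 1.036)² · (59² + 41²/1.5) / 16²
   = 13.0465 · (3481 + 1120.7) / 256
   = 13.0465 · 4601.7 / 256
   = 234.52
Round up → n₁ = 235; n₂ = r·n₁ = 1.5 × 235 = 353.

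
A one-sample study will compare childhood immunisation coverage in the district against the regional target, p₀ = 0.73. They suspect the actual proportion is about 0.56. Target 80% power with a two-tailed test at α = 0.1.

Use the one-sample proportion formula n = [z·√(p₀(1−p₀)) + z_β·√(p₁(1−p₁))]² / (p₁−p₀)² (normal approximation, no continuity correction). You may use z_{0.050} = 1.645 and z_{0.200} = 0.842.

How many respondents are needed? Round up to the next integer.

n = [z_{α/2}·√(p₀q₀) + z_β·√(p₁q₁)]² / (p₁ − p₀)²
  = [1.645·√(0.73·0.27) + 0.842·√(0.56·0.44)]² / (-0.17)²
  = [1.645·0.4440 + 0.842·0.4964]² / 0.0289
  = [1.1483]² / 0.0289
  = 45.62
Round up → n = 46.

n = 46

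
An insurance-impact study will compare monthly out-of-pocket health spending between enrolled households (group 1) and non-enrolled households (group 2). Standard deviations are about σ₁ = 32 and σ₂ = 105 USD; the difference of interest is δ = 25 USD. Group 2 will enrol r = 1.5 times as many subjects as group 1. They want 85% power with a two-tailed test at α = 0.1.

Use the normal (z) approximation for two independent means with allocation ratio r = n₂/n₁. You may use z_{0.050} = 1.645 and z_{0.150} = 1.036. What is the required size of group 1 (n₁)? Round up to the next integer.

n₁ = (z_{α/2} + z_β)² · (σ₁² + σ₂²/r) / δ²
   = (1.645 + 1.036)² · (32² + 105²/1.5) / 25²
   = 7.1878 · (1024 + 7350) / 625
   = 7.1878 · 8374 / 625
   = 96.30
Round up → n₁ = 97; n₂ = r·n₁ = 1.5 × 97 = 146.

n₁ = 97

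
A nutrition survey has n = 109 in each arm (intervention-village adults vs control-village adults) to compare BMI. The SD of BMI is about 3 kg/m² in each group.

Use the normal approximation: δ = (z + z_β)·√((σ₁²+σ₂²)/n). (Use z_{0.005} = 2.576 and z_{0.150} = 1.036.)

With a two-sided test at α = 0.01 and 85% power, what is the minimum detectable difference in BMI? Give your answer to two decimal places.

Minimum detectable difference ≈ 1.47 kg/m²

δ = (z_{α/2} + z_β) · √((σ₁²+σ₂²)/n)
  = (2.576 + 1.036) · √(18/109)
  = 3.612 · √0.16514
  = 3.612 · 0.4064
  = 1.4678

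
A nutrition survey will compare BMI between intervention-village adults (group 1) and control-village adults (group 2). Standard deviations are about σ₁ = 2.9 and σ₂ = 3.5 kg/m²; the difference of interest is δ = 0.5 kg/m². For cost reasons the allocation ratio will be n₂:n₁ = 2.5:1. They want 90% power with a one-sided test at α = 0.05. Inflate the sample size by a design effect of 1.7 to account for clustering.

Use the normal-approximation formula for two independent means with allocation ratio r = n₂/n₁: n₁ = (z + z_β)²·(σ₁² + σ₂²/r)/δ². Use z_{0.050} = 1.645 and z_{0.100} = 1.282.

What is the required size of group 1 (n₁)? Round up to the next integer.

n₁ = 776

n₁ = (z_α + z_β)² · (σ₁² + σ₂²/r) / δ²
   = (1.645 + 1.282)² · (2.9² + 3.5²/2.5) / 0.5²
   = 8.5673 · (8.41 + 4.9) / 0.25
   = 8.5673 · 13.31 / 0.25
   = 456.12
Design effect: 1.7 × 456.12 = 775.41.
Round up → n₁ = 776; n₂ = r·n₁ = 2.5 × 776 = 1940.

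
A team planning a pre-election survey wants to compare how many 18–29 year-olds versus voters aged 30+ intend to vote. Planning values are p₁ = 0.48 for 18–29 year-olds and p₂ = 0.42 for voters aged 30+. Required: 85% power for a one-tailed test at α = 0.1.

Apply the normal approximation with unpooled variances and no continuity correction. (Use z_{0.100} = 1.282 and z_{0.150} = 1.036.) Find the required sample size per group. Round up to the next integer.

n = 737 per group

n = (z_α + z_β)² · [p₁(1−p₁) + p₂(1−p₂)] / (p₁ − p₂)²
  = (1.282 + 1.036)² · (0.48·0.52 + 0.42·0.58) / (0.06)²
  = (2.318)² · (0.2496 + 0.2436) / 0.0036
  = 5.3731 · 0.4932 / 0.0036
  = 736.12
Round up → n = 737 per group.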